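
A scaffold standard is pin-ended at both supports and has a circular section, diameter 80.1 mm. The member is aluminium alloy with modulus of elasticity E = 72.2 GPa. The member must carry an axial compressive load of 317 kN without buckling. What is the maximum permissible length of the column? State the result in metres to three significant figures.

L_max ≈ 2.13 m

I = πd⁴/64 = π×80.1⁴/64 = 2.021×10^6 mm⁴
I = 2.021×10^-6 m⁴
At the buckling limit P_cr = P = 3.170×10^5 N
From P_cr = π²EI/(K·L)²:  L = (1/K)·√(π²EI/P_cr) = (1/1)·√(π²×7.22×10^10×2.021×10^-6/3.170×10^5)
L = 2.13 m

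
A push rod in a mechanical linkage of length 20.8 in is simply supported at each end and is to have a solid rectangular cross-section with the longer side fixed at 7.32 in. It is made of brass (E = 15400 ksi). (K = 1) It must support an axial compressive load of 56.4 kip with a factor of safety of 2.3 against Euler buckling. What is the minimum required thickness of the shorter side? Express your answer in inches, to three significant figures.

Required P_cr = n·P = 2.3 × 56.4 = 129.7 kip
L_e = K·L = 1 × 20.8 = 20.80 in
Required I = P_cr·L_e²/(π²E) = 1.297×10^5 × 20.80² / (π² × 1.54×10^7) = 0.3692 in⁴
Rectangle, weak axis: I_min = h·b³/12 with h = 7.32 in fixed  ⇒  b = (12I/h)^(1/3) = 0.846 in

b ≈ 0.846 in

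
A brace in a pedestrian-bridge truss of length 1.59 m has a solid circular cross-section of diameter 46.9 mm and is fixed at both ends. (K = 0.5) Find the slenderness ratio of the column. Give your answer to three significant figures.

λ ≈ 67.8

For a solid circle r = d/4 = 46.9/4 = 11.72 mm
L_e = K·L = 0.5 × 1.59 m = 0.7950 m = 795.00 mm
λ = L_e / r_min = 795.00 / 11.72 = 67.8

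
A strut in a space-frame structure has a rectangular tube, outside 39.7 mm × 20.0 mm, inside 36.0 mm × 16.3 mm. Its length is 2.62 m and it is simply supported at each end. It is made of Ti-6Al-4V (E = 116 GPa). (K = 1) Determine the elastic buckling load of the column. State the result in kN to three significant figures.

Weak-axis I_min = (h_o·b_o³ − h_i·b_i³)/12 with b_o = 20.0, b_i = 16.30 mm (shorter outer/inner sides).
I_min = (39.7×20.0³ − 36.00×16.30³)/12 = 1.347×10^4 mm⁴
I = 1.347×10^4 mm⁴ = 1.347×10^-8 m⁴
Effective length L_e = K·L = 1 × 2.62 = 2.620 m
P_cr = π²EI / L_e² = π² × 116×10⁹ × 1.347×10^-8 / 2.620² = 2.247×10^3 N

P_cr ≈ 2.25 kN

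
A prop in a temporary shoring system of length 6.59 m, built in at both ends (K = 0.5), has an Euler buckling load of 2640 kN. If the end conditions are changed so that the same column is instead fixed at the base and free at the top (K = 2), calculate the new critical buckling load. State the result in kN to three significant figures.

P_cr ∝ 1/K², so P_cr,new = P_cr,old × (K_old/K_new)² = 2640 × (0.5/2)²
= 2640 × 0.06250 = 165 kN

P_cr ≈ 165 kN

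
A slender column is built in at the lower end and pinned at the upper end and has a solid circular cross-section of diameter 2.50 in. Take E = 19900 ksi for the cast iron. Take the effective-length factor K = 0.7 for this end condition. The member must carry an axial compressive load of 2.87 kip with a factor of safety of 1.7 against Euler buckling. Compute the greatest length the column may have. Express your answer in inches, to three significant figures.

L_max ≈ 397 in

I = πd⁴/64 = π×2.50⁴/64 = 1.917 in⁴
Required critical load P_cr = n·P = 1.7 × 2.87 = 4.879 kip = 4.879×10^3 lb
From P_cr = π²EI/(K·L)²:  L = (1/K)·√(π²EI/P_cr) = (1/0.7)·√(π²×1.99×10^7×1.917/4.879×10^3)
L = 397 in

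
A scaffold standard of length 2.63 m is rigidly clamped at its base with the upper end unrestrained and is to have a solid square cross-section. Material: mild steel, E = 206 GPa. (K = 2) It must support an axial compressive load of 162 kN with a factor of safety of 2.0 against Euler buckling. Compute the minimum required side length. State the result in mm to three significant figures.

Required P_cr = n·P = 2.0 × 162 = 324.0 kN
L_e = K·L = 2 × 2.63 = 5.260 m
Required I = P_cr·L_e²/(π²E) = 3.240×10^5 × 5.260² / (π² × 2.06×10^11) = 4.409×10^-6 m⁴
I_req = 4.409×10^6 mm⁴
Solid square: I = a⁴/12  ⇒  a = (12I)^(1/4) = (12×4.409×10^6)^(1/4) = 85.3 mm

a ≈ 85.3 mm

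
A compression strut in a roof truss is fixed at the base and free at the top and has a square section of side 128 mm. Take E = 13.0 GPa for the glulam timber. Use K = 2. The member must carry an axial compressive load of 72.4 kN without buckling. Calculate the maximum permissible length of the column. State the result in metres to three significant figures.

L_max ≈ 3.15 m

I = a⁴/12 = 128⁴/12 = 2.237×10^7 mm⁴
I = 2.237×10^-5 m⁴
At the buckling limit P_cr = P = 7.240×10^4 N
From P_cr = π²EI/(K·L)²:  L = (1/K)·√(π²EI/P_cr) = (1/2)·√(π²×1.30×10^10×2.237×10^-5/7.240×10^4)
L = 3.15 m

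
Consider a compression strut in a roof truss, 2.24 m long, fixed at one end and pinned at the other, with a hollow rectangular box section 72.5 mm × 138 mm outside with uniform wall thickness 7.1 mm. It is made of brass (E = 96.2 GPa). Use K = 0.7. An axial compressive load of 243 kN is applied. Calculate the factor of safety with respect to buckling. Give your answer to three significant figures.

n ≈ 3.72

Inner dimensions: h_i = 138 − 2×7.1 = 123.8 mm, b_i = 72.5 − 2×7.1 = 58.30 mm
Weak-axis I_min = (h_o·b_o³ − h_i·b_i³)/12 with b_o = 72.5, b_i = 58.30 mm (shorter outer/inner sides).
I_min = (138×72.5³ − 123.8×58.30³)/12 = 2.338×10^6 mm⁴
I = 2.338×10^6 mm⁴ = 2.338×10^-6 m⁴
Effective length L_e = K·L = 0.7 × 2.24 = 1.568 m
P_cr = π²EI / L_e² = π² × 96.2×10⁹ × 2.338×10^-6 / 1.568² = 9.029×10^5 N
Factor of safety n = P_cr / P = 902.91 / 243 = 3.72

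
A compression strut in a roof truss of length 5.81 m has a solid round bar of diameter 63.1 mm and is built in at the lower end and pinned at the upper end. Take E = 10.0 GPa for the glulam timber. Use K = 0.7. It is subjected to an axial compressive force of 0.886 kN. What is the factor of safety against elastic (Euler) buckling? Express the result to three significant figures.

I = πd⁴/64 = π×63.1⁴/64 = 7.782×10^5 mm⁴
I = 7.782×10^5 mm⁴ = 7.782×10^-7 m⁴
Effective length L_e = K·L = 0.7 × 5.81 = 4.067 m
P_cr = π²EI / L_e² = π² × 10.0×10⁹ × 7.782×10^-7 / 4.067² = 4.643×10^3 N
Factor of safety n = P_cr / P = 4.6434 / 0.886 = 5.24

n ≈ 5.24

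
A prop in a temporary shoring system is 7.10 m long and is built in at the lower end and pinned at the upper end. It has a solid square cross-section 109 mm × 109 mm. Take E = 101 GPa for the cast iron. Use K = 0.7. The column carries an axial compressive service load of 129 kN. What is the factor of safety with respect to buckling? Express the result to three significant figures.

I = a⁴/12 = 109⁴/12 = 1.176×10^7 mm⁴
I = 1.176×10^7 mm⁴ = 1.176×10^-5 m⁴
Effective length L_e = K·L = 0.7 × 7.10 = 4.970 m
P_cr = π²EI / L_e² = π² × 101×10⁹ × 1.176×10^-5 / 4.970² = 4.747×10^5 N
Factor of safety n = P_cr / P = 474.72 / 129 = 3.68

n ≈ 3.68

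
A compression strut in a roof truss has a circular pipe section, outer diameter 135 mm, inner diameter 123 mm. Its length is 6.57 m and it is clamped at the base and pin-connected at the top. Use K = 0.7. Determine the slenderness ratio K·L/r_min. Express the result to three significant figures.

d_o = 135 mm, d_i = 123 mm
I = π(d_o⁴ − d_i⁴)/64 = π(135⁴ − 123.0⁴)/64 = 5.069×10^6 mm⁴
A = 2.432×10^3 mm²;  r_min = √(I/A) = √(5.069×10^6/2.432×10^3) = 45.66 mm
L_e = K·L = 0.7 × 6.57 m = 4.599 m = 4599.0 mm
λ = L_e / r_min = 4599.0 / 45.66 = 101

λ ≈ 101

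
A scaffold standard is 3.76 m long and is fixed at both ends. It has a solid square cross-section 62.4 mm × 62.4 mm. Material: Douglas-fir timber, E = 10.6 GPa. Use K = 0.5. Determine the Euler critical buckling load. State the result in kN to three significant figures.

P_cr ≈ 37.4 kN

I = a⁴/12 = 62.4⁴/12 = 1.263×10^6 mm⁴
I = 1.263×10^6 mm⁴ = 1.263×10^-6 m⁴
Effective length L_e = K·L = 0.5 × 3.76 = 1.880 m
P_cr = π²EI / L_e² = π² × 10.6×10⁹ × 1.263×10^-6 / 1.880² = 3.740×10^4 N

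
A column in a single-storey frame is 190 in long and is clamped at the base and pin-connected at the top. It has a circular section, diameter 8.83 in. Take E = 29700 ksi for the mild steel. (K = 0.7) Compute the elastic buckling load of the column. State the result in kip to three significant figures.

I = πd⁴/64 = π×8.83⁴/64 = 298.4 in⁴
Effective length L_e = K·L = 0.7 × 190 = 133.0 in
P_cr = π²EI / L_e² = π² × 29700×10³ × 298.4 / 133.0² = 4.945×10^6 lb

P_cr ≈ 4940 kip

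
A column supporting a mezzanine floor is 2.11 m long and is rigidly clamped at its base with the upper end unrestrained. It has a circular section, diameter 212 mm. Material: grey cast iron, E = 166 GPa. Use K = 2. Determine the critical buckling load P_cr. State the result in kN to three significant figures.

I = πd⁴/64 = π×212⁴/64 = 9.915×10^7 mm⁴
I = 9.915×10^7 mm⁴ = 9.915×10^-5 m⁴
Effective length L_e = K·L = 2 × 2.11 = 4.220 m
P_cr = π²EI / L_e² = π² × 166×10⁹ × 9.915×10^-5 / 4.220² = 9.122×10^6 N

P_cr ≈ 9120 kN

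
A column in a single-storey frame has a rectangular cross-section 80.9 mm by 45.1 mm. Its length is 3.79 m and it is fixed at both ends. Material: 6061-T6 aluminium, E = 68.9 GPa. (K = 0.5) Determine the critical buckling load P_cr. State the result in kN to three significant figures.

Buckling occurs about the weak axis: I_min = h·b³/12 with b = 45.1 mm (the shorter side).
I_min = 80.9×45.1³/12 = 6.184×10^5 mm⁴
I = 6.184×10^5 mm⁴ = 6.184×10^-7 m⁴
Effective length L_e = K·L = 0.5 × 3.79 = 1.895 m
P_cr = π²EI / L_e² = π² × 68.9×10⁹ × 6.184×10^-7 / 1.895² = 1.171×10^5 N

P_cr ≈ 117 kN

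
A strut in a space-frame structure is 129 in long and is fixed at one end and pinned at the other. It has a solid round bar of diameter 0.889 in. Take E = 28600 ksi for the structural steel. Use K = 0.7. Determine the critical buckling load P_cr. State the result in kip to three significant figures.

I = πd⁴/64 = π×0.889⁴/64 = 3.066×10^-2 in⁴
Effective length L_e = K·L = 0.7 × 129 = 90.30 in
P_cr = π²EI / L_e² = π² × 28600×10³ × 3.066×10^-2 / 90.30² = 1.061×10^3 lb

P_cr ≈ 1.06 kip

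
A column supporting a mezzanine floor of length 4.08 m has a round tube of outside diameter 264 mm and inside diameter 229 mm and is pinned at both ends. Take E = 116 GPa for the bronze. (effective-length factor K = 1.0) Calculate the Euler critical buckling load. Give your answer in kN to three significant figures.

P_cr ≈ 7110 kN

d_o = 264 mm, d_i = 229 mm
I = π(d_o⁴ − d_i⁴)/64 = π(264⁴ − 229.0⁴)/64 = 1.035×10^8 mm⁴
I = 1.035×10^8 mm⁴ = 1.035×10^-4 m⁴
Effective length L_e = K·L = 1 × 4.08 = 4.080 m
P_cr = π²EI / L_e² = π² × 116×10⁹ × 1.035×10^-4 / 4.080² = 7.115×10^6 N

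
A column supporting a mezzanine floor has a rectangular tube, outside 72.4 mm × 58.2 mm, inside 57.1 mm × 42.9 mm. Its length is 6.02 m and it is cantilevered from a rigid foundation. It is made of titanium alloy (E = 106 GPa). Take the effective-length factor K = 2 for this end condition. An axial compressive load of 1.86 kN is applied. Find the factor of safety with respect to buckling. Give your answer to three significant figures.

Weak-axis I_min = (h_o·b_o³ − h_i·b_i³)/12 with b_o = 58.2, b_i = 42.90 mm (shorter outer/inner sides).
I_min = (72.4×58.2³ − 57.10×42.90³)/12 = 8.137×10^5 mm⁴
I = 8.137×10^5 mm⁴ = 8.137×10^-7 m⁴
Effective length L_e = K·L = 2 × 6.02 = 12.04 m
P_cr = π²EI / L_e² = π² × 106×10⁹ × 8.137×10^-7 / 12.04² = 5.872×10^3 N
Factor of safety n = P_cr / P = 5.8725 / 1.86 = 3.16

n ≈ 3.16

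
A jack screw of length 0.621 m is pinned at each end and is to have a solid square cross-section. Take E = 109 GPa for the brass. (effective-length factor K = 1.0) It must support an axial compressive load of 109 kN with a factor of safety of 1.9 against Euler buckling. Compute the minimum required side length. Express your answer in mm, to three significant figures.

a ≈ 30.7 mm

Required P_cr = n·P = 1.9 × 109 = 207.1 kN
L_e = K·L = 1 × 0.621 = 0.6210 m
Required I = P_cr·L_e²/(π²E) = 2.071×10^5 × 0.6210² / (π² × 1.09×10^11) = 7.424×10^-8 m⁴
I_req = 7.424×10^4 mm⁴
Solid square: I = a⁴/12  ⇒  a = (12I)^(1/4) = (12×7.424×10^4)^(1/4) = 30.7 mm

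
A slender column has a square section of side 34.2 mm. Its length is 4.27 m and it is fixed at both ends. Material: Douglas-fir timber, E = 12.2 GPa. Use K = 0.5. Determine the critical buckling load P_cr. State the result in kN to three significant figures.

P_cr ≈ 3.01 kN

I = a⁴/12 = 34.2⁴/12 = 1.140×10^5 mm⁴
I = 1.140×10^5 mm⁴ = 1.140×10^-7 m⁴
Effective length L_e = K·L = 0.5 × 4.27 = 2.135 m
P_cr = π²EI / L_e² = π² × 12.2×10⁹ × 1.140×10^-7 / 2.135² = 3.012×10^3 N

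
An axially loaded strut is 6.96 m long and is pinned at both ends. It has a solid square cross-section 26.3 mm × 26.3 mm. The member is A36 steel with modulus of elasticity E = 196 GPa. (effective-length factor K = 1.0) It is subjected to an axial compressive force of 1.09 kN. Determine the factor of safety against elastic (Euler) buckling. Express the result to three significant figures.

I = a⁴/12 = 26.3⁴/12 = 3.987×10^4 mm⁴
I = 3.987×10^4 mm⁴ = 3.987×10^-8 m⁴
Effective length L_e = K·L = 1 × 6.96 = 6.960 m
P_cr = π²EI / L_e² = π² × 196×10⁹ × 3.987×10^-8 / 6.960² = 1.592×10^3 N
Factor of safety n = P_cr / P = 1.5921 / 1.09 = 1.46

n ≈ 1.46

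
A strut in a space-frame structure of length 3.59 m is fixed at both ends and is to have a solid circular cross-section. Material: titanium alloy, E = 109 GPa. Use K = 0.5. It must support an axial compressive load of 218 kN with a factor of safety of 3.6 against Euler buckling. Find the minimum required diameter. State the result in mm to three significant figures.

d ≈ 83.2 mm

Required P_cr = n·P = 3.6 × 218 = 784.8 kN
L_e = K·L = 0.5 × 3.59 = 1.795 m
Required I = P_cr·L_e²/(π²E) = 7.848×10^5 × 1.795² / (π² × 1.09×10^11) = 2.351×10^-6 m⁴
I_req = 2.351×10^6 mm⁴
Solid circle: I = πd⁴/64  ⇒  d = (64I/π)^(1/4) = (64×2.351×10^6/π)^(1/4) = 83.2 mm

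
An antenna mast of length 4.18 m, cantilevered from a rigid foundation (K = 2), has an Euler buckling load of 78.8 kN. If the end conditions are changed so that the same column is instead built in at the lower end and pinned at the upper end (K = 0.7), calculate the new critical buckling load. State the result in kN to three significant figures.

P_cr ∝ 1/K², so P_cr,new = P_cr,old × (K_old/K_new)² = 78.8 × (2/0.7)²
= 78.8 × 8.163 = 643 kN

P_cr ≈ 643 kN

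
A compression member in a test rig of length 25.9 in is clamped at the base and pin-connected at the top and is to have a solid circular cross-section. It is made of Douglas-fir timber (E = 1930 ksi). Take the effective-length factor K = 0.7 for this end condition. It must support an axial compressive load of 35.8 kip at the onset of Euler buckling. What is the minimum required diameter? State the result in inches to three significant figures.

L_e = K·L = 0.7 × 25.9 = 18.13 in
Required I = P_cr·L_e²/(π²E) = 3.580×10^4 × 18.13² / (π² × 1.93×10^6) = 0.6178 in⁴
Solid circle: I = πd⁴/64  ⇒  d = (64I/π)^(1/4) = (64×0.6178/π)^(1/4) = 1.88 in

d ≈ 1.88 in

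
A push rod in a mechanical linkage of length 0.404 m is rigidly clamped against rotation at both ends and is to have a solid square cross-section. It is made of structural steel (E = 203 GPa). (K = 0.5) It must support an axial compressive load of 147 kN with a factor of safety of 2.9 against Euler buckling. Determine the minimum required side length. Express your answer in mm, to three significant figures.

Required P_cr = n·P = 2.9 × 147 = 426.3 kN
L_e = K·L = 0.5 × 0.404 = 0.2020 m
Required I = P_cr·L_e²/(π²E) = 4.263×10^5 × 0.2020² / (π² × 2.03×10^11) = 8.682×10^-9 m⁴
I_req = 8.682×10^3 mm⁴
Solid square: I = a⁴/12  ⇒  a = (12I)^(1/4) = (12×8.682×10^3)^(1/4) = 18.0 mm

a ≈ 18.0 mm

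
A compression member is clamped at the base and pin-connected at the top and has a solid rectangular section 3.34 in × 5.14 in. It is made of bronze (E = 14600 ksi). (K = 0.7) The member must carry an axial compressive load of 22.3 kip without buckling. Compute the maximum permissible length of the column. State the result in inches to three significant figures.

Buckling occurs about the weak axis: I_min = h·b³/12 with b = 3.34 in (the shorter side).
I_min = 5.14×3.34³/12 = 15.96 in⁴
At the buckling limit P_cr = P = 2.230×10^4 lb
From P_cr = π²EI/(K·L)²:  L = (1/K)·√(π²EI/P_cr) = (1/0.7)·√(π²×1.46×10^7×15.96/2.230×10^4)
L = 459 in

L_max ≈ 459 in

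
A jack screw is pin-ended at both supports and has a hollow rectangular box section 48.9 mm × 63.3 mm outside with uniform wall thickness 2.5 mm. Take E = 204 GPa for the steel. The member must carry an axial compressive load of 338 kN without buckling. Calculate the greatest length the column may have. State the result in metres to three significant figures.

L_max ≈ 1.11 m

Inner dimensions: h_i = 63.3 − 2×2.5 = 58.30 mm, b_i = 48.9 − 2×2.5 = 43.90 mm
Weak-axis I_min = (h_o·b_o³ − h_i·b_i³)/12 with b_o = 48.9, b_i = 43.90 mm (shorter outer/inner sides).
I_min = (63.3×48.9³ − 58.30×43.90³)/12 = 2.058×10^5 mm⁴
I = 2.058×10^-7 m⁴
At the buckling limit P_cr = P = 3.380×10^5 N
From P_cr = π²EI/(K·L)²:  L = (1/K)·√(π²EI/P_cr) = (1/1)·√(π²×2.04×10^11×2.058×10^-7/3.380×10^5)
L = 1.11 m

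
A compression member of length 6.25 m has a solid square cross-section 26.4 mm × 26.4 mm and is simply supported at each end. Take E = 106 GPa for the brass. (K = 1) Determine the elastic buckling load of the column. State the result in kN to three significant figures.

P_cr ≈ 1.08 kN

I = a⁴/12 = 26.4⁴/12 = 4.048×10^4 mm⁴
I = 4.048×10^4 mm⁴ = 4.048×10^-8 m⁴
Effective length L_e = K·L = 1 × 6.25 = 6.250 m
P_cr = π²EI / L_e² = π² × 106×10⁹ × 4.048×10^-8 / 6.250² = 1.084×10^3 N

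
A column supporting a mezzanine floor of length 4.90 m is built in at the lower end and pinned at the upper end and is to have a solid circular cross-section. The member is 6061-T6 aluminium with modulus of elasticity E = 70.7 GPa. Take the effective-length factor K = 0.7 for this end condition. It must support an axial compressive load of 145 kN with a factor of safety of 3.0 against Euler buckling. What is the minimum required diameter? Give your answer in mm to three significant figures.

d ≈ 111 mm

Required P_cr = n·P = 3.0 × 145 = 435.0 kN
L_e = K·L = 0.7 × 4.90 = 3.430 m
Required I = P_cr·L_e²/(π²E) = 4.350×10^5 × 3.430² / (π² × 7.07×10^10) = 7.334×10^-6 m⁴
I_req = 7.334×10^6 mm⁴
Solid circle: I = πd⁴/64  ⇒  d = (64I/π)^(1/4) = (64×7.334×10^6/π)^(1/4) = 111 mm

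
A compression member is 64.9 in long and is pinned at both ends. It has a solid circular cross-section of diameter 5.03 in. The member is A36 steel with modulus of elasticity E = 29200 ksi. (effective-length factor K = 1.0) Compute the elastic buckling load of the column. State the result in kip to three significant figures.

P_cr ≈ 2150 kip

I = πd⁴/64 = π×5.03⁴/64 = 31.42 in⁴
Effective length L_e = K·L = 1 × 64.9 = 64.90 in
P_cr = π²EI / L_e² = π² × 29200×10³ × 31.42 / 64.90² = 2.150×10^6 lb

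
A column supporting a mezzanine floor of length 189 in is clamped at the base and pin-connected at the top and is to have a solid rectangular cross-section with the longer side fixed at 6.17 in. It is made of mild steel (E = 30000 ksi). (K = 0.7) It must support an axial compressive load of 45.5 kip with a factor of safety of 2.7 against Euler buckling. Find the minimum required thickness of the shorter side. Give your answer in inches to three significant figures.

b ≈ 2.42 in

Required P_cr = n·P = 2.7 × 45.5 = 122.8 kip
L_e = K·L = 0.7 × 189 = 132.3 in
Required I = P_cr·L_e²/(π²E) = 1.229×10^5 × 132.3² / (π² × 3.00×10^7) = 7.262 in⁴
Rectangle, weak axis: I_min = h·b³/12 with h = 6.17 in fixed  ⇒  b = (12I/h)^(1/3) = 2.42 in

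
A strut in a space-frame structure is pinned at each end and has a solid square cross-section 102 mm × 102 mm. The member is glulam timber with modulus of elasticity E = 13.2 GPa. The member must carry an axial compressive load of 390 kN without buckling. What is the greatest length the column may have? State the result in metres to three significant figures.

L_max ≈ 1.74 m

I = a⁴/12 = 102⁴/12 = 9.020×10^6 mm⁴
I = 9.020×10^-6 m⁴
At the buckling limit P_cr = P = 3.900×10^5 N
From P_cr = π²EI/(K·L)²:  L = (1/K)·√(π²EI/P_cr) = (1/1)·√(π²×1.32×10^10×9.020×10^-6/3.900×10^5)
L = 1.74 m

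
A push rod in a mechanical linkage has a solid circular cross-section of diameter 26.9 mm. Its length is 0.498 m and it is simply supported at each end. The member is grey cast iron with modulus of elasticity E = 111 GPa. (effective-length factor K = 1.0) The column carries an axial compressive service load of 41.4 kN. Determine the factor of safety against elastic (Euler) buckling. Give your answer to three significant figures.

I = πd⁴/64 = π×26.9⁴/64 = 2.570×10^4 mm⁴
I = 2.570×10^4 mm⁴ = 2.570×10^-8 m⁴
Effective length L_e = K·L = 1 × 0.498 = 0.4980 m
P_cr = π²EI / L_e² = π² × 111×10⁹ × 2.570×10^-8 / 0.4980² = 1.135×10^5 N
Factor of safety n = P_cr / P = 113.54 / 41.4 = 2.74

n ≈ 2.74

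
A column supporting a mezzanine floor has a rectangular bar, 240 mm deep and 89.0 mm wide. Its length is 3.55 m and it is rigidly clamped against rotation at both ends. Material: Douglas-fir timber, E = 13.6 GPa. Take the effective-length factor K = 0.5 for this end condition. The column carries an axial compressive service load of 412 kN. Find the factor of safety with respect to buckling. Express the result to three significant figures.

Buckling occurs about the weak axis: I_min = h·b³/12 with b = 89.0 mm (the shorter side).
I_min = 240×89.0³/12 = 1.410×10^7 mm⁴
I = 1.410×10^7 mm⁴ = 1.410×10^-5 m⁴
Effective length L_e = K·L = 0.5 × 3.55 = 1.775 m
P_cr = π²EI / L_e² = π² × 13.6×10⁹ × 1.410×10^-5 / 1.775² = 6.007×10^5 N
Factor of safety n = P_cr / P = 600.68 / 412 = 1.46

n ≈ 1.46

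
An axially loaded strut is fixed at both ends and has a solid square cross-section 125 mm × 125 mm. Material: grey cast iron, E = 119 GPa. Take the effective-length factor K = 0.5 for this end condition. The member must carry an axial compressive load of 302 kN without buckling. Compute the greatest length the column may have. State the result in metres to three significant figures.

I = a⁴/12 = 125⁴/12 = 2.035×10^7 mm⁴
I = 2.035×10^-5 m⁴
At the buckling limit P_cr = P = 3.020×10^5 N
From P_cr = π²EI/(K·L)²:  L = (1/K)·√(π²EI/P_cr) = (1/0.5)·√(π²×1.19×10^11×2.035×10^-5/3.020×10^5)
L = 17.8 m

L_max ≈ 17.8 m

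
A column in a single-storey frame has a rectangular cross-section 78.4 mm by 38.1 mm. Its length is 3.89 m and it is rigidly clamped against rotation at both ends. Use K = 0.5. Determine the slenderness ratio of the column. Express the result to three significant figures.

Buckling occurs about the weak axis: I_min = h·b³/12 with b = 38.1 mm (the shorter side).
I_min = 78.4×38.1³/12 = 3.613×10^5 mm⁴
A = 2.987×10^3 mm²;  r_min = √(I/A) = √(3.613×10^5/2.987×10^3) = 11.00 mm
L_e = K·L = 0.5 × 3.89 m = 1.945 m = 1945.0 mm
λ = L_e / r_min = 1945.0 / 11.00 = 177

λ ≈ 177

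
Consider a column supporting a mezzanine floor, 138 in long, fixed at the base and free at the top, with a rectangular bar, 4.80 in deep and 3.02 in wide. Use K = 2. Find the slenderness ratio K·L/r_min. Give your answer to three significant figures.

λ ≈ 317

For a rectangle r_min = b/√12 = 3.02/√12 = 0.8718 in
L_e = K·L = 2 × 138 = 276.0 in
λ = L_e / r_min = 276.00 / 0.8718 = 317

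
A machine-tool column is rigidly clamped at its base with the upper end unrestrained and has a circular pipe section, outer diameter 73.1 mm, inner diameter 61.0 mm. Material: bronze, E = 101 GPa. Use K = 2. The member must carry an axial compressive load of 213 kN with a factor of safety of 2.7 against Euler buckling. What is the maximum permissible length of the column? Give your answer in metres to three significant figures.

d_o = 73.1 mm, d_i = 61.0 mm
I = π(d_o⁴ − d_i⁴)/64 = π(73.1⁴ − 61.00⁴)/64 = 7.220×10^5 mm⁴
I = 7.220×10^-7 m⁴
Required critical load P_cr = n·P = 2.7 × 213 = 575.1 kN = 5.751×10^5 N
From P_cr = π²EI/(K·L)²:  L = (1/K)·√(π²EI/P_cr) = (1/2)·√(π²×1.01×10^11×7.220×10^-7/5.751×10^5)
L = 0.559 m

L_max ≈ 0.559 m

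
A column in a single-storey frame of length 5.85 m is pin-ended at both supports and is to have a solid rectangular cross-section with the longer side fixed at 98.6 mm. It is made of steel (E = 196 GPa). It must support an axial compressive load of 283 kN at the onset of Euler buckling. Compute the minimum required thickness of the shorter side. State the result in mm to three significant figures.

b ≈ 84.8 mm

L_e = K·L = 1 × 5.85 = 5.850 m
Required I = P_cr·L_e²/(π²E) = 2.830×10^5 × 5.850² / (π² × 1.96×10^11) = 5.007×10^-6 m⁴
I_req = 5.007×10^6 mm⁴
Rectangle, weak axis: I_min = h·b³/12 with h = 98.6 mm fixed  ⇒  b = (12I/h)^(1/3) = 84.8 mm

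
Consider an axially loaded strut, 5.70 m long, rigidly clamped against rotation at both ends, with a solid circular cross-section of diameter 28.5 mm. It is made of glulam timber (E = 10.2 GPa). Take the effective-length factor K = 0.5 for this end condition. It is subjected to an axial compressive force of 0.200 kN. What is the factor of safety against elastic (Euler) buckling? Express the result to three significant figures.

I = πd⁴/64 = π×28.5⁴/64 = 3.239×10^4 mm⁴
I = 3.239×10^4 mm⁴ = 3.239×10^-8 m⁴
Effective length L_e = K·L = 0.5 × 5.70 = 2.850 m
P_cr = π²EI / L_e² = π² × 10.2×10⁹ × 3.239×10^-8 / 2.850² = 401.4 N
Factor of safety n = P_cr / P = 0.40138 / 0.200 = 2.01

n ≈ 2.01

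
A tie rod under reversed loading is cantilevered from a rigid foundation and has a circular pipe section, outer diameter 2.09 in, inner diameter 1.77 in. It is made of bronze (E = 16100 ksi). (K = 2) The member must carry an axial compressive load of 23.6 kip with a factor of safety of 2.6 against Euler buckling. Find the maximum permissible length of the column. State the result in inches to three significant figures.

d_o = 2.09 in, d_i = 1.77 in
I = π(d_o⁴ − d_i⁴)/64 = π(2.09⁴ − 1.770⁴)/64 = 0.4548 in⁴
Required critical load P_cr = n·P = 2.6 × 23.6 = 61.36 kip = 6.136×10^4 lb
From P_cr = π²EI/(K·L)²:  L = (1/K)·√(π²EI/P_cr) = (1/2)·√(π²×1.61×10^7×0.4548/6.136×10^4)
L = 17.2 in

L_max ≈ 17.2 in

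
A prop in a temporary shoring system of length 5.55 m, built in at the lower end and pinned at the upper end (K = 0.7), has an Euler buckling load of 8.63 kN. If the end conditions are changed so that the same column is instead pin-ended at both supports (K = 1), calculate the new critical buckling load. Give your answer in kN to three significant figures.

P_cr ∝ 1/K², so P_cr,new = P_cr,old × (K_old/K_new)² = 8.63 × (0.7/1)²
= 8.63 × 0.4900 = 4.23 kN

P_cr ≈ 4.23 kN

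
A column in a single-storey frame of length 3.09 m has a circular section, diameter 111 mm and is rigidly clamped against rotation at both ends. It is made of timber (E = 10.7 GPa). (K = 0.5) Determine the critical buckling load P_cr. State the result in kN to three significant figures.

P_cr ≈ 330 kN

I = πd⁴/64 = π×111⁴/64 = 7.452×10^6 mm⁴
I = 7.452×10^6 mm⁴ = 7.452×10^-6 m⁴
Effective length L_e = K·L = 0.5 × 3.09 = 1.545 m
P_cr = π²EI / L_e² = π² × 10.7×10⁹ × 7.452×10^-6 / 1.545² = 3.297×10^5 N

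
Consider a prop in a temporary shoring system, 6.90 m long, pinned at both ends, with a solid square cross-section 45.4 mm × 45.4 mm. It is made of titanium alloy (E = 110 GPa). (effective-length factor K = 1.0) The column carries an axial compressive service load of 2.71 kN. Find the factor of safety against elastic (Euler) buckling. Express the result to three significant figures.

I = a⁴/12 = 45.4⁴/12 = 3.540×10^5 mm⁴
I = 3.540×10^5 mm⁴ = 3.540×10^-7 m⁴
Effective length L_e = K·L = 1 × 6.90 = 6.900 m
P_cr = π²EI / L_e² = π² × 110×10⁹ × 3.540×10^-7 / 6.900² = 8.073×10^3 N
Factor of safety n = P_cr / P = 8.0730 / 2.71 = 2.98

n ≈ 2.98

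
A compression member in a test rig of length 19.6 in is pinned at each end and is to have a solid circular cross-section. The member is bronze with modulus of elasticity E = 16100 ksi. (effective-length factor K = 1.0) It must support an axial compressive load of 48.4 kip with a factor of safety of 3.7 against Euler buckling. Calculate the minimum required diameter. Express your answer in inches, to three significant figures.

Required P_cr = n·P = 3.7 × 48.4 = 179.1 kip
L_e = K·L = 1 × 19.6 = 19.60 in
Required I = P_cr·L_e²/(π²E) = 1.791×10^5 × 19.60² / (π² × 1.61×10^7) = 0.4329 in⁴
Solid circle: I = πd⁴/64  ⇒  d = (64I/π)^(1/4) = (64×0.4329/π)^(1/4) = 1.72 in

d ≈ 1.72 in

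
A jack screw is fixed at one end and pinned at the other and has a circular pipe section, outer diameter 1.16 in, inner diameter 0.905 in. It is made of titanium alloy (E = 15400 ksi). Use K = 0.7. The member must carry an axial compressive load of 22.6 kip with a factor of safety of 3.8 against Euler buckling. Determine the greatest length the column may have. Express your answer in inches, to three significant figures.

d_o = 1.16 in, d_i = 0.905 in
I = π(d_o⁴ − d_i⁴)/64 = π(1.16⁴ − 0.9050⁴)/64 = 5.595×10^-2 in⁴
Required critical load P_cr = n·P = 3.8 × 22.6 = 85.88 kip = 8.588×10^4 lb
From P_cr = π²EI/(K·L)²:  L = (1/K)·√(π²EI/P_cr) = (1/0.7)·√(π²×1.54×10^7×5.595×10^-2/8.588×10^4)
L = 14.2 in

L_max ≈ 14.2 in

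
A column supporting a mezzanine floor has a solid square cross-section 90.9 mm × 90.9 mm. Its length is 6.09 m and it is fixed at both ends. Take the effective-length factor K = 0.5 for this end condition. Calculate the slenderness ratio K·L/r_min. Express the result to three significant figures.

I = a⁴/12 = 90.9⁴/12 = 5.690×10^6 mm⁴
A = 8.263×10^3 mm²;  r_min = √(I/A) = √(5.690×10^6/8.263×10^3) = 26.24 mm
L_e = K·L = 0.5 × 6.09 m = 3.045 m = 3045.0 mm
λ = L_e / r_min = 3045.0 / 26.24 = 116

λ ≈ 116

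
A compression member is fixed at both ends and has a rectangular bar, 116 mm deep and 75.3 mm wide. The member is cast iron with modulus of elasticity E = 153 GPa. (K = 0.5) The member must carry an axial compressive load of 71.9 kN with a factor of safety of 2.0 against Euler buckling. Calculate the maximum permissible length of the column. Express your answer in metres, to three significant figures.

Buckling occurs about the weak axis: I_min = h·b³/12 with b = 75.3 mm (the shorter side).
I_min = 116×75.3³/12 = 4.127×10^6 mm⁴
I = 4.127×10^-6 m⁴
Required critical load P_cr = n·P = 2.0 × 71.9 = 143.8 kN = 1.438×10^5 N
From P_cr = π²EI/(K·L)²:  L = (1/K)·√(π²EI/P_cr) = (1/0.5)·√(π²×1.53×10^11×4.127×10^-6/1.438×10^5)
L = 13.2 m

L_max ≈ 13.2 m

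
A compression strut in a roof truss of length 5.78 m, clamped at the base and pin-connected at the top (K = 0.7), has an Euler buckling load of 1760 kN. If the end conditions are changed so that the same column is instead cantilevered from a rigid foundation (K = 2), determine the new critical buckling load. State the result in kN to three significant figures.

P_cr ∝ 1/K², so P_cr,new = P_cr,old × (K_old/K_new)² = 1760 × (0.7/2)²
= 1760 × 0.1225 = 216 kN

P_cr ≈ 216 kN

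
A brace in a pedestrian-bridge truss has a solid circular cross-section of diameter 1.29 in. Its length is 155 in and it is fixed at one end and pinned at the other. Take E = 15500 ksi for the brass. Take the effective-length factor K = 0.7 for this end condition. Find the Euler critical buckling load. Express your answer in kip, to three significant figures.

P_cr ≈ 1.77 kip

I = πd⁴/64 = π×1.29⁴/64 = 0.1359 in⁴
Effective length L_e = K·L = 0.7 × 155 = 108.5 in
P_cr = π²EI / L_e² = π² × 15500×10³ × 0.1359 / 108.5² = 1.766×10^3 lb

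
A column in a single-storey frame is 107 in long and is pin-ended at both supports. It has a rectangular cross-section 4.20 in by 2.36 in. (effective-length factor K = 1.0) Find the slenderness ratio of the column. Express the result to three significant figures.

λ ≈ 157

For a rectangle r_min = b/√12 = 2.36/√12 = 0.6813 in
L_e = K·L = 1 × 107 = 107.0 in
λ = L_e / r_min = 107.00 / 0.6813 = 157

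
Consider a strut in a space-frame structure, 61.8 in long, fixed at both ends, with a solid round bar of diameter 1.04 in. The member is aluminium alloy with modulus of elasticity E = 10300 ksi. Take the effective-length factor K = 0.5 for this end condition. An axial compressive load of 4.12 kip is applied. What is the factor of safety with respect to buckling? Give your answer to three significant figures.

n ≈ 1.48

I = πd⁴/64 = π×1.04⁴/64 = 5.743×10^-2 in⁴
Effective length L_e = K·L = 0.5 × 61.8 = 30.90 in
P_cr = π²EI / L_e² = π² × 10300×10³ × 5.743×10^-2 / 30.90² = 6.114×10^3 lb
Factor of safety n = P_cr / P = 6.1140 / 4.12 = 1.48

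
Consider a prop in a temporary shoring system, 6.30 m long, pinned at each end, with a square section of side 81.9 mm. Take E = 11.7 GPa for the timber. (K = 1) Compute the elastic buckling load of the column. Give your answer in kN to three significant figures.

P_cr ≈ 10.9 kN

I = a⁴/12 = 81.9⁴/12 = 3.749×10^6 mm⁴
I = 3.749×10^6 mm⁴ = 3.749×10^-6 m⁴
Effective length L_e = K·L = 1 × 6.30 = 6.300 m
P_cr = π²EI / L_e² = π² × 11.7×10⁹ × 3.749×10^-6 / 6.300² = 1.091×10^4 N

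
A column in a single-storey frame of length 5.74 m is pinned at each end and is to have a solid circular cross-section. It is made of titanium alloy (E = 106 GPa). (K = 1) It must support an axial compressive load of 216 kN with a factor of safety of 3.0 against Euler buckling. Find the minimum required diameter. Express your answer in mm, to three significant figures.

Required P_cr = n·P = 3.0 × 216 = 648.0 kN
L_e = K·L = 1 × 5.74 = 5.740 m
Required I = P_cr·L_e²/(π²E) = 6.480×10^5 × 5.740² / (π² × 1.06×10^11) = 2.041×10^-5 m⁴
I_req = 2.041×10^7 mm⁴
Solid circle: I = πd⁴/64  ⇒  d = (64I/π)^(1/4) = (64×2.041×10^7/π)^(1/4) = 143 mm

d ≈ 143 mm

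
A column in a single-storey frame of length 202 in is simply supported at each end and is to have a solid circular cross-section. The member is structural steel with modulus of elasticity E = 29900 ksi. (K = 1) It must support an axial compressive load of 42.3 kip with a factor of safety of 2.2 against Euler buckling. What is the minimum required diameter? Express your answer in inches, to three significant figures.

d ≈ 4.02 in

Required P_cr = n·P = 2.2 × 42.3 = 93.06 kip
L_e = K·L = 1 × 202 = 202.0 in
Required I = P_cr·L_e²/(π²E) = 9.306×10^4 × 202.0² / (π² × 2.99×10^7) = 12.87 in⁴
Solid circle: I = πd⁴/64  ⇒  d = (64I/π)^(1/4) = (64×12.87/π)^(1/4) = 4.02 in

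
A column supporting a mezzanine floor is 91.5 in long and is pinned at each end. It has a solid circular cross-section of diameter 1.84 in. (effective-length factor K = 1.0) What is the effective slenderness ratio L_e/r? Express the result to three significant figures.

λ ≈ 199

For a solid circle r = d/4 = 1.84/4 = 0.4600 in
L_e = K·L = 1 × 91.5 = 91.50 in
λ = L_e / r_min = 91.500 / 0.4600 = 199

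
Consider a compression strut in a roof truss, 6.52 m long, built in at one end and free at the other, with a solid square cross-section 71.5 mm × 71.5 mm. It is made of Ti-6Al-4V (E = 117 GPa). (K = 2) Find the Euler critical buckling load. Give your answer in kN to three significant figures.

I = a⁴/12 = 71.5⁴/12 = 2.178×10^6 mm⁴
I = 2.178×10^6 mm⁴ = 2.178×10^-6 m⁴
Effective length L_e = K·L = 2 × 6.52 = 13.04 m
P_cr = π²EI / L_e² = π² × 117×10⁹ × 2.178×10^-6 / 13.04² = 1.479×10^4 N

P_cr ≈ 14.8 kN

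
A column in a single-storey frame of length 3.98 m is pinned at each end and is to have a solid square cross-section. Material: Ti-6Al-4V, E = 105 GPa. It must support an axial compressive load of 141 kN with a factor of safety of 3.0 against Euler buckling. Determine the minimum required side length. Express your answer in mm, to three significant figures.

Required P_cr = n·P = 3.0 × 141 = 423.0 kN
L_e = K·L = 1 × 3.98 = 3.980 m
Required I = P_cr·L_e²/(π²E) = 4.230×10^5 × 3.980² / (π² × 1.05×10^11) = 6.466×10^-6 m⁴
I_req = 6.466×10^6 mm⁴
Solid square: I = a⁴/12  ⇒  a = (12I)^(1/4) = (12×6.466×10^6)^(1/4) = 93.9 mm

a ≈ 93.9 mm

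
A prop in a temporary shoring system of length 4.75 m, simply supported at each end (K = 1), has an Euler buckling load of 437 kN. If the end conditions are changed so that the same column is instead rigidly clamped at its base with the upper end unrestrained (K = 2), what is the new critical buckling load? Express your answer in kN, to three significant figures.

P_cr ∝ 1/K², so P_cr,new = P_cr,old × (K_old/K_new)² = 437 × (1/2)²
= 437 × 0.2500 = 109 kN

P_cr ≈ 109 kN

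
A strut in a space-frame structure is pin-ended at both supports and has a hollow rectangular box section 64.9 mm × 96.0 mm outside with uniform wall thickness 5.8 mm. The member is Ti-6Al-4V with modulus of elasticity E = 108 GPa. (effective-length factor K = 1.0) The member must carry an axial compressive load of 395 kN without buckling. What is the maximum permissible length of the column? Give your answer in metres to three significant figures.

Inner dimensions: h_i = 96.0 − 2×5.8 = 84.40 mm, b_i = 64.9 − 2×5.8 = 53.30 mm
Weak-axis I_min = (h_o·b_o³ − h_i·b_i³)/12 with b_o = 64.9, b_i = 53.30 mm (shorter outer/inner sides).
I_min = (96.0×64.9³ − 84.40×53.30³)/12 = 1.122×10^6 mm⁴
I = 1.122×10^-6 m⁴
At the buckling limit P_cr = P = 3.950×10^5 N
From P_cr = π²EI/(K·L)²:  L = (1/K)·√(π²EI/P_cr) = (1/1)·√(π²×1.08×10^11×1.122×10^-6/3.950×10^5)
L = 1.74 m

L_max ≈ 1.74 m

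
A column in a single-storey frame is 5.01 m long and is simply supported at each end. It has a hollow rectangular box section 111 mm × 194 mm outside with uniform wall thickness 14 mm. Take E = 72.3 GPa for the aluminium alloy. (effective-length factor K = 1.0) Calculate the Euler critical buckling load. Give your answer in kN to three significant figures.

Inner dimensions: h_i = 194 − 2×14 = 166.0 mm, b_i = 111 − 2×14 = 83.00 mm
Weak-axis I_min = (h_o·b_o³ − h_i·b_i³)/12 with b_o = 111, b_i = 83.00 mm (shorter outer/inner sides).
I_min = (194×111³ − 166.0×83.00³)/12 = 1.420×10^7 mm⁴
I = 1.420×10^7 mm⁴ = 1.420×10^-5 m⁴
Effective length L_e = K·L = 1 × 5.01 = 5.010 m
P_cr = π²EI / L_e² = π² × 72.3×10⁹ × 1.420×10^-5 / 5.010² = 4.037×10^5 N

P_cr ≈ 404 kN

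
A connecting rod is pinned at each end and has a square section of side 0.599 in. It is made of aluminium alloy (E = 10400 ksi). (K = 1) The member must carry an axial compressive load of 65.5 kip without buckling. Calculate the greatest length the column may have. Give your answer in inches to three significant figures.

I = a⁴/12 = 0.599⁴/12 = 1.073×10^-2 in⁴
At the buckling limit P_cr = P = 6.550×10^4 lb
From P_cr = π²EI/(K·L)²:  L = (1/K)·√(π²EI/P_cr) = (1/1)·√(π²×1.04×10^7×1.073×10^-2/6.550×10^4)
L = 4.10 in

L_max ≈ 4.10 in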